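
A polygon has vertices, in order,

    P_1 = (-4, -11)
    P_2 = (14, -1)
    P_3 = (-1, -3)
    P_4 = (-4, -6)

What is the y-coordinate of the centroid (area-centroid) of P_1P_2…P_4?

Apply the surveyor's formula. First the cross-terms c_i = x_i·y_{i+1} − x_{i+1}·y_i:
  158, -43, -6, 20  ⇒  2A = 129, A = 64.5.
Then Σ (y_i + y_{i+1})·c_i = -2010, so ȳ = -2010 / (6·64.5) = -670/129.

-670/129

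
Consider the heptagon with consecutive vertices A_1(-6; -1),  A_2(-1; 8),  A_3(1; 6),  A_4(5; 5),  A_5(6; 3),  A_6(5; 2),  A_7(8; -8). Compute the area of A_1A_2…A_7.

Apply Gauss's area formula: 2A = Σ (x_i·y_{i+1} − x_{i+1}·y_i), indices taken mod 7.
Σ = (-49) + (-14) + (-25) + (-15) + (-3) + (-56) + (-56) = -218
Area = |Σ|/2 = 109.

109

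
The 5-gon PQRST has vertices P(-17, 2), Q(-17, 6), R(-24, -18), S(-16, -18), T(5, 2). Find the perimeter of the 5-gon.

88

|PQ| = √((0)² + (4)²) = √16 = 4
|QR| = √((-7)² + (-24)²) = √625 = 25
|RS| = √((8)² + (0)²) = √64 = 8
|ST| = √((21)² + (20)²) = √841 = 29
|TP| = √((-22)² + (0)²) = √484 = 22
Perimeter = 4 + 25 + 8 + 29 + 22 = 88.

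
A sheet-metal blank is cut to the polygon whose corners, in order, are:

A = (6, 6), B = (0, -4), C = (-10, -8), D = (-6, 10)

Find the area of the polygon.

154

Apply the shoelace (surveyor's) formula: 2A = Σ (x_i·y_{i+1} − x_{i+1}·y_i), indices taken mod 4.
Σ = (-24) + (-40) + (-148) + (-96) = -308
Area = |Σ|/2 = 154.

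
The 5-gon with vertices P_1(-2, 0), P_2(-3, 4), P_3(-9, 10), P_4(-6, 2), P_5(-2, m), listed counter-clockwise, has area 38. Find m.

The doubled signed area Σ (x_i y_{i+1} − x_{i+1} y_i) is linear in m.
With m=0 it equals 44; the coefficient of m is -4 (from the two edges through P_5).
So -4·m + 44 = 2·38 = 76 ⇒ m = -8.

-8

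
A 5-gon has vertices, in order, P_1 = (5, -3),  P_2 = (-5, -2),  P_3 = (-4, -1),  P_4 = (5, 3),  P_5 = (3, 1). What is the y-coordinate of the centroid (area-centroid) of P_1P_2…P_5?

-44/53

Apply the shoelace (surveyor's) formula. First the cross-terms c_i = x_i·y_{i+1} − x_{i+1}·y_i:
  -25, -3, -7, -4, -14  ⇒  2A = -53, A = -26.5.
Then Σ (y_i + y_{i+1})·c_i = 132, so ȳ = 132 / (6·(-26.5)) = -44/53.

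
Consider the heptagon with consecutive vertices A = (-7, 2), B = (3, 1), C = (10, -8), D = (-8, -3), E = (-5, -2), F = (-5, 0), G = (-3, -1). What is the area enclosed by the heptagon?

79

Σ = (-13) + (-34) + (-94) + (1) + (-10) + (5) + (-13) = -158
Area = |Σ|/2 = 79.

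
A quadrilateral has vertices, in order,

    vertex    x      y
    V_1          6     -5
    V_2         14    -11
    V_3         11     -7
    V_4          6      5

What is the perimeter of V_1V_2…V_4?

38

|V_1V_2| = √((8)² + (-6)²) = √100 = 10
|V_2V_3| = √((-3)² + (4)²) = √25 = 5
|V_3V_4| = √((-5)² + (12)²) = √169 = 13
|V_4V_1| = √((0)² + (-10)²) = √100 = 10
Perimeter = 10 + 5 + 13 + 10 = 38.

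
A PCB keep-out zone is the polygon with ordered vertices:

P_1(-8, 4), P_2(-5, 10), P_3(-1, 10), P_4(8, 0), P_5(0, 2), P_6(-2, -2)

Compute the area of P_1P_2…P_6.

Apply the shoelace formula: 2A = Σ (x_i·y_{i+1} − x_{i+1}·y_i), indices taken mod 6.
Σ = (-60) + (-40) + (-80) + (16) + (4) + (-24) = -184
Area = |Σ|/2 = 92.

92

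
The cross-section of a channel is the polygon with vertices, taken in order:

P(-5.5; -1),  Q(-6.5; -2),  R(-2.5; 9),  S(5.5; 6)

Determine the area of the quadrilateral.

Apply Gauss's area formula: 2A = Σ (x_i·y_{i+1} − x_{i+1}·y_i), indices taken mod 4.
Σ = (4.5) + (-63.5) + (-64.5) + (27.5) = -96
Area = |Σ|/2 = 48.

48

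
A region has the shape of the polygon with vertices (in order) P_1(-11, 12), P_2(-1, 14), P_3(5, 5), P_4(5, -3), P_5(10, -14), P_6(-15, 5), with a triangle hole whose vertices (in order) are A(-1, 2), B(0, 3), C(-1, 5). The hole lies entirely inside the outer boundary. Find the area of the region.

Outer boundary:
Apply Gauss's area formula: 2A = Σ (x_i·y_{i+1} − x_{i+1}·y_i), indices taken mod 6.
P_1→P_2: (-11)(14) − (-1)(12) = -142
P_2→P_3: (-1)(5) − (5)(14) = -75
P_3→P_4: (5)(-3) − (5)(5) = -40
P_4→P_5: (5)(-14) − (10)(-3) = -40
P_5→P_6: (10)(5) − (-15)(-14) = -160
P_6→P_1: (-15)(12) − (-11)(5) = -125
Σ = -582
Area = |Σ|/2 = 291.
Hole:
Σ = (-3) + (3) + (3) = 3
Area = |Σ|/2 = 1.5.
Net area = 291 − 1.5 = 289.5.

289.5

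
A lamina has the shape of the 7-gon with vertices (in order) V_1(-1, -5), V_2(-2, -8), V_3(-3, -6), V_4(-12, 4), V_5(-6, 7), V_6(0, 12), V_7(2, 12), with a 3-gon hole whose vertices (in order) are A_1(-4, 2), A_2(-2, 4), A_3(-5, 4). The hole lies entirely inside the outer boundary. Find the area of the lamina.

123

Outer boundary:
V_1→V_2: (-1)(-8) − (-2)(-5) = -2
V_2→V_3: (-2)(-6) − (-3)(-8) = -12
V_3→V_4: (-3)(4) − (-12)(-6) = -84
V_4→V_5: (-12)(7) − (-6)(4) = -60
V_5→V_6: (-6)(12) − (0)(7) = -72
V_6→V_7: (0)(12) − (2)(12) = -24
V_7→V_1: (2)(-5) − (-1)(12) = 2
Σ = -252
Area = |Σ|/2 = 126.
Hole:
Apply Gauss's area formula: 2A = Σ (x_i·y_{i+1} − x_{i+1}·y_i), indices taken mod 3.
Cross-terms: -12, 12, 6  ⇒  Σ = 6
Area = |Σ|/2 = 3.
Net area = 126 − 3 = 123.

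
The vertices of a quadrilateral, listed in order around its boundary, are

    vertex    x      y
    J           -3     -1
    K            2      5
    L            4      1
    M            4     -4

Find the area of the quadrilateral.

Apply the surveyor's formula: 2A = Σ (x_i·y_{i+1} − x_{i+1}·y_i), indices taken mod 4.
Σ = (-13) + (-18) + (-20) + (-16) = -67
Area = |Σ|/2 = 33.5.

33.5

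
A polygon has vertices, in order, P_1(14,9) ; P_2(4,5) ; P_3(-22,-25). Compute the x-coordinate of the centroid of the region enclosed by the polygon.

-4/3

Apply Gauss's area formula. First the cross-terms c_i = x_i·y_{i+1} − x_{i+1}·y_i:
  34, 10, 152  ⇒  2A = 196, A = 98.
Then Σ (x_i + x_{i+1})·c_i = -784, so x̄ = -784 / (6·98) = -4/3.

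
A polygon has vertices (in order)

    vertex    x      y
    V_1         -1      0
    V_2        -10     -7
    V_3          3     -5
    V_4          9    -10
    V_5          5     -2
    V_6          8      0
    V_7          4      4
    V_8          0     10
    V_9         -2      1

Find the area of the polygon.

Σ = (7) + (71) + (15) + (32) + (16) + (32) + (40) + (20) + (1) = 234
Area = |Σ|/2 = 117.

117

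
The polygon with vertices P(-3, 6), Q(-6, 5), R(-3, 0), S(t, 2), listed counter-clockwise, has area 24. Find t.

Write out the shoelace sum; only the two edges meeting at S involve t:
2·Area = [((-3)·2 − t·0) + (t·6 − (-3)·2)] + 36
       = 6·t + 36 = 48
⇒ t = 2.

2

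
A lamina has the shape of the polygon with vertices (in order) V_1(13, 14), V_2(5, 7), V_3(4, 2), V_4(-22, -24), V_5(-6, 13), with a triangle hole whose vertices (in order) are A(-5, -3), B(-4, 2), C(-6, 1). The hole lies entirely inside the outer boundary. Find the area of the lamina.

Outer boundary:
Apply the shoelace (surveyor's) formula: 2A = Σ (x_i·y_{i+1} − x_{i+1}·y_i), indices taken mod 5.
Σ = (21) + (-18) + (-52) + (-430) + (-253) = -732
Area = |Σ|/2 = 366.
Hole:
Σ = (-22) + (8) + (23) = 9
Area = |Σ|/2 = 4.5.
Net area = 366 − 4.5 = 361.5.

361.5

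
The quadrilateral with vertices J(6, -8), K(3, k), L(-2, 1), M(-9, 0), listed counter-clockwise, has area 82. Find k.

The doubled signed area Σ (x_i y_{i+1} − x_{i+1} y_i) is linear in k.
With k=0 it equals 108; the coefficient of k is 8 (from the two edges through K).
So 8·k + 108 = 2·82 = 164 ⇒ k = 7.

7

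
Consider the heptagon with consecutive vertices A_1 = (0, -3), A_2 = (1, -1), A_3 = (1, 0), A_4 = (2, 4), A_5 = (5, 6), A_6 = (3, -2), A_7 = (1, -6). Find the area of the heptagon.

23.5

A_1→A_2: (0)(-1) − (1)(-3) = 3
A_2→A_3: (1)(0) − (1)(-1) = 1
A_3→A_4: (1)(4) − (2)(0) = 4
A_4→A_5: (2)(6) − (5)(4) = -8
A_5→A_6: (5)(-2) − (3)(6) = -28
A_6→A_7: (3)(-6) − (1)(-2) = -16
A_7→A_1: (1)(-3) − (0)(-6) = -3
Σ = -47
Area = |Σ|/2 = 23.5.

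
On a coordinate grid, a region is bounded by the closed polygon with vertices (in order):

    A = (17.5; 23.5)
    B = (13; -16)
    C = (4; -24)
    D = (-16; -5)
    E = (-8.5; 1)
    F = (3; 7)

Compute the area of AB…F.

Apply the shoelace (surveyor's) formula: 2A = Σ (x_i·y_{i+1} − x_{i+1}·y_i), indices taken mod 6.
A→B: (17.5)(-16) − (13)(23.5) = -585.5
B→C: (13)(-24) − (4)(-16) = -248
C→D: (4)(-5) − (-16)(-24) = -404
D→E: (-16)(1) − (-8.5)(-5) = -58.5
E→F: (-8.5)(7) − (3)(1) = -62.5
F→A: (3)(23.5) − (17.5)(7) = -52
Σ = -1410.5
Area = |Σ|/2 = 705.25.

705.25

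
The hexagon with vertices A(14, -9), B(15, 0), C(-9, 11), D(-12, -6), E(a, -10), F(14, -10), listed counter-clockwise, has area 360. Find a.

10

Write out the shoelace sum; only the two edges meeting at E involve a:
2·Area = [((-12)·(-10) − a·(-6)) + (a·(-10) − 14·(-10))] + 500
       = -4·a + 760 = 720
⇒ a = 10.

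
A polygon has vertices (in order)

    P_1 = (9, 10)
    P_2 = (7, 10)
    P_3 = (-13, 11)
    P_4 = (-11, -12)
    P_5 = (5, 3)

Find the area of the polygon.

277

Cross-terms: 20, 207, 277, 27, 23  ⇒  Σ = 554
Area = |Σ|/2 = 277.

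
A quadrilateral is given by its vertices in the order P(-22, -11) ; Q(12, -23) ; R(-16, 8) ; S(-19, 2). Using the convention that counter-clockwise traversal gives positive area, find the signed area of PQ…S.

Σ = (638) + (-272) + (120) + (253) = 739
Signed area = Σ/2 = 369.5 (positive ⇒ counter-clockwise traversal).

369.5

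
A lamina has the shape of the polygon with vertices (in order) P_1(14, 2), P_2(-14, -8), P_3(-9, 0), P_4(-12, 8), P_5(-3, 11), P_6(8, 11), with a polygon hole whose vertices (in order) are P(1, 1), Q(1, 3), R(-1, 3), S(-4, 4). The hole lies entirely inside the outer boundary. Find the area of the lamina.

Outer boundary:
Apply the surveyor's formula: 2A = Σ (x_i·y_{i+1} − x_{i+1}·y_i), indices taken mod 6.
Σ = (-84) + (-72) + (-72) + (-108) + (-121) + (-138) = -595
Area = |Σ|/2 = 297.5.
Hole:
Apply Gauss's area formula: 2A = Σ (x_i·y_{i+1} − x_{i+1}·y_i), indices taken mod 4.
P→Q: (1)(3) − (1)(1) = 2
Q→R: (1)(3) − (-1)(3) = 6
R→S: (-1)(4) − (-4)(3) = 8
S→P: (-4)(1) − (1)(4) = -8
Σ = 8
Area = |Σ|/2 = 4.
Net area = 297.5 − 4 = 293.5.

293.5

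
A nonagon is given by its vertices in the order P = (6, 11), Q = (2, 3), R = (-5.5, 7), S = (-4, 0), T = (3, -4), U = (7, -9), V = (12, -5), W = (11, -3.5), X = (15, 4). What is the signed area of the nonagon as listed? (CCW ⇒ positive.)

Σ = (-4) + (30.5) + (28) + (16) + (1) + (73) + (13) + (96.5) + (141) = 395
Signed area = Σ/2 = 197.5 (positive ⇒ counter-clockwise traversal).

197.5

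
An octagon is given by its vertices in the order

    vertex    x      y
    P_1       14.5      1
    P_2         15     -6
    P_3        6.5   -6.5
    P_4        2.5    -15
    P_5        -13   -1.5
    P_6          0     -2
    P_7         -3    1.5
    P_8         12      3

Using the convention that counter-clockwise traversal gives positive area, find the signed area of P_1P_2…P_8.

-239.5

Apply Gauss's area formula: 2A = Σ (x_i·y_{i+1} − x_{i+1}·y_i), indices taken mod 8.
Σ = (-102) + (-58.5) + (-81.25) + (-198.75) + (26) + (-6) + (-27) + (-31.5) = -479
Signed area = Σ/2 = -239.5 (negative ⇒ clockwise traversal).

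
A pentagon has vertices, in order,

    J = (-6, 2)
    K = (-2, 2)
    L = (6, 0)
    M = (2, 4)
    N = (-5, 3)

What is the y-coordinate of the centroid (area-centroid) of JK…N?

131/57

Apply Gauss's area formula. First the cross-terms c_i = x_i·y_{i+1} − x_{i+1}·y_i:
  -8, -12, 24, 26, 8  ⇒  2A = 38, A = 19.
Then Σ (y_i + y_{i+1})·c_i = 262, so ȳ = 262 / (6·19) = 131/57.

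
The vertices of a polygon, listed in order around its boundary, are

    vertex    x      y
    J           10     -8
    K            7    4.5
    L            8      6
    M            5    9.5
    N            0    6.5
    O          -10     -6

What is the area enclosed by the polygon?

195.25

Cross-terms: 101, 6, 46, 32.5, 65, 140  ⇒  Σ = 390.5
Area = |Σ|/2 = 195.25.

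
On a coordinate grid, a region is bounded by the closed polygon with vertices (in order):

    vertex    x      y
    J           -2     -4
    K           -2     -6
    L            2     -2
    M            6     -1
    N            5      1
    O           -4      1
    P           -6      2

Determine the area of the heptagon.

Apply the shoelace formula: 2A = Σ (x_i·y_{i+1} − x_{i+1}·y_i), indices taken mod 7.
J→K: (-2)(-6) − (-2)(-4) = 4
K→L: (-2)(-2) − (2)(-6) = 16
L→M: (2)(-1) − (6)(-2) = 10
M→N: (6)(1) − (5)(-1) = 11
N→O: (5)(1) − (-4)(1) = 9
O→P: (-4)(2) − (-6)(1) = -2
P→J: (-6)(-4) − (-2)(2) = 28
Σ = 76
Area = |Σ|/2 = 38.

38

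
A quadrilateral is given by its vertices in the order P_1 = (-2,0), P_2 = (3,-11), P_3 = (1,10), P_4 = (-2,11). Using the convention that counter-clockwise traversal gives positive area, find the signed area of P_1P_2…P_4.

58

Apply the surveyor's formula: 2A = Σ (x_i·y_{i+1} − x_{i+1}·y_i), indices taken mod 4.
Cross-terms: 22, 41, 31, 22  ⇒  Σ = 116
Signed area = Σ/2 = 58 (positive ⇒ counter-clockwise traversal).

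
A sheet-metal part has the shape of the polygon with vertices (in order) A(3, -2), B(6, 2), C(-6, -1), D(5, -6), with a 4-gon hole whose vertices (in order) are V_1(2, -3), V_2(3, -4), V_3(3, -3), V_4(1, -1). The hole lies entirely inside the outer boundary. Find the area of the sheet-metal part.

35

Outer boundary:
Apply the shoelace (surveyor's) formula: 2A = Σ (x_i·y_{i+1} − x_{i+1}·y_i), indices taken mod 4.
A→B: (3)(2) − (6)(-2) = 18
B→C: (6)(-1) − (-6)(2) = 6
C→D: (-6)(-6) − (5)(-1) = 41
D→A: (5)(-2) − (3)(-6) = 8
Σ = 73
Area = |Σ|/2 = 36.5.
Hole:
Apply the shoelace formula: 2A = Σ (x_i·y_{i+1} − x_{i+1}·y_i), indices taken mod 4.
Σ = (1) + (3) + (0) + (-1) = 3
Area = |Σ|/2 = 1.5.
Net area = 36.5 − 1.5 = 35.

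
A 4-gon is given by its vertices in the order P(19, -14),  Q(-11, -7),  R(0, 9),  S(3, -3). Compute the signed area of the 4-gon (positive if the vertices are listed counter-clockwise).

-199

Apply the shoelace (surveyor's) formula: 2A = Σ (x_i·y_{i+1} − x_{i+1}·y_i), indices taken mod 4.
Cross-terms: -287, -99, -27, 15  ⇒  Σ = -398
Signed area = Σ/2 = -199 (negative ⇒ clockwise traversal).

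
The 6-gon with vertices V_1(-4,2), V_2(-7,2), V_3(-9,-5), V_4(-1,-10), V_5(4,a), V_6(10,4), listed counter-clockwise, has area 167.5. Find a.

The doubled signed area Σ (x_i y_{i+1} − x_{i+1} y_i) is linear in a.
With a=0 it equals 236; the coefficient of a is -11 (from the two edges through V_5).
So -11·a + 236 = 2·167.5 = 335 ⇒ a = -9.

-9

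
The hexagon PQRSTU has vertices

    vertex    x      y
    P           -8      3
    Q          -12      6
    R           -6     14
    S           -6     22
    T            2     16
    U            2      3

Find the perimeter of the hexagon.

|PQ| = √((-4)² + (3)²) = √25 = 5
|QR| = √((6)² + (8)²) = √100 = 10
|RS| = √((0)² + (8)²) = √64 = 8
|ST| = √((8)² + (-6)²) = √100 = 10
|TU| = √((0)² + (-13)²) = √169 = 13
|UP| = √((-10)² + (0)²) = √100 = 10
Perimeter = 5 + 10 + 8 + 10 + 13 + 10 = 56.

56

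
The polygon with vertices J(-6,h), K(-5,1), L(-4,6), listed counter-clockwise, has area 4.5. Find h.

5

The doubled signed area Σ (x_i y_{i+1} − x_{i+1} y_i) is linear in h.
With h=0 it equals 4; the coefficient of h is 1 (from the two edges through J).
So 1·h + 4 = 2·4.5 = 9 ⇒ h = 5.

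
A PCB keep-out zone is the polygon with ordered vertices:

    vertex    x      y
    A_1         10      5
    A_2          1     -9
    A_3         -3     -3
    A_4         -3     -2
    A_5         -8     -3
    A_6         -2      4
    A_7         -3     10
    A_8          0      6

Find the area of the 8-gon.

Apply the surveyor's formula: 2A = Σ (x_i·y_{i+1} − x_{i+1}·y_i), indices taken mod 8.
Σ = (-95) + (-30) + (-3) + (-7) + (-38) + (-8) + (-18) + (-60) = -259
Area = |Σ|/2 = 129.5.

129.5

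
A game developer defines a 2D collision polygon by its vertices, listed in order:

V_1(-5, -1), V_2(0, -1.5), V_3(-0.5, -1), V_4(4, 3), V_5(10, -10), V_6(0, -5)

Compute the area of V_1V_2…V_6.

Σ = (7.5) + (-0.75) + (2.5) + (-70) + (-50) + (-25) = -135.75
Area = |Σ|/2 = 67.875.

67.875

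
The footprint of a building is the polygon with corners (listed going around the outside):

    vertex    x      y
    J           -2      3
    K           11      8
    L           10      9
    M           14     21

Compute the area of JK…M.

Apply the shoelace (surveyor's) formula: 2A = Σ (x_i·y_{i+1} − x_{i+1}·y_i), indices taken mod 4.
Cross-terms: -49, 19, 84, 84  ⇒  Σ = 138
Area = |Σ|/2 = 69.

69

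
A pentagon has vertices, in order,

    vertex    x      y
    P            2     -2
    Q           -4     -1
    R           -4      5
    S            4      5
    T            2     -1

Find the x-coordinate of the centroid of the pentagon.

-4/9

Apply the shoelace (surveyor's) formula. First the cross-terms c_i = x_i·y_{i+1} − x_{i+1}·y_i:
  -10, -24, -40, -14, -2  ⇒  2A = -90, A = -45.
Then Σ (x_i + x_{i+1})·c_i = 120, so x̄ = 120 / (6·(-45)) = -4/9.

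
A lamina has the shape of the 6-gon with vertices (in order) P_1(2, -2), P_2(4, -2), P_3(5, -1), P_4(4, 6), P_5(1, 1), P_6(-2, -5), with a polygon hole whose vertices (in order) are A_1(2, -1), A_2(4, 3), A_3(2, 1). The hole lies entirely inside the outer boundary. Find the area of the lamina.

24.5

Outer boundary:
Σ = (4) + (6) + (34) + (-2) + (-3) + (14) = 53
Area = |Σ|/2 = 26.5.
Hole:
Apply the shoelace (surveyor's) formula: 2A = Σ (x_i·y_{i+1} − x_{i+1}·y_i), indices taken mod 3.
Cross-terms: 10, -2, -4  ⇒  Σ = 4
Area = |Σ|/2 = 2.
Net area = 26.5 − 2 = 24.5.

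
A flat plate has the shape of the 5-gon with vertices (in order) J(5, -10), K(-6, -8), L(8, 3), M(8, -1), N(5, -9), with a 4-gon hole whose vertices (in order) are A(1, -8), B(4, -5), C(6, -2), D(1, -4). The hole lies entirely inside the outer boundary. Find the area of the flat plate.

Outer boundary:
Apply the surveyor's formula: 2A = Σ (x_i·y_{i+1} − x_{i+1}·y_i), indices taken mod 5.
Σ = (-100) + (46) + (-32) + (-67) + (-5) = -158
Area = |Σ|/2 = 79.
Hole:
Cross-terms: 27, 22, -22, -4  ⇒  Σ = 23
Area = |Σ|/2 = 11.5.
Net area = 79 − 11.5 = 67.5.

67.5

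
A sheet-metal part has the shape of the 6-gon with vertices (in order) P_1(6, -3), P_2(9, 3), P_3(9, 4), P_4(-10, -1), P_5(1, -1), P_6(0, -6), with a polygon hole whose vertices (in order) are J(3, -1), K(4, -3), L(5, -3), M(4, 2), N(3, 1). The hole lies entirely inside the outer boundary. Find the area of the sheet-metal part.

57

Outer boundary:
Apply the surveyor's formula: 2A = Σ (x_i·y_{i+1} − x_{i+1}·y_i), indices taken mod 6.
Cross-terms: 45, 9, 31, 11, -6, 36  ⇒  Σ = 126
Area = |Σ|/2 = 63.
Hole:
Σ = (-5) + (3) + (22) + (-2) + (-6) = 12
Area = |Σ|/2 = 6.
Net area = 63 − 6 = 57.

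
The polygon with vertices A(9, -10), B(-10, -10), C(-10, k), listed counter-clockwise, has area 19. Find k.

Write out the shoelace sum; only the two edges meeting at C involve k:
2·Area = [((-10)·k − (-10)·(-10)) + ((-10)·(-10) − 9·k)] + -190
       = -19·k + -190 = 38
⇒ k = -12.

-12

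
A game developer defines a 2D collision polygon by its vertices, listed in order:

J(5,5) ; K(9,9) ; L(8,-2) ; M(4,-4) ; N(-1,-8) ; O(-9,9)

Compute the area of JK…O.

160.5

Σ = (0) + (-90) + (-24) + (-36) + (-81) + (-90) = -321
Area = |Σ|/2 = 160.5.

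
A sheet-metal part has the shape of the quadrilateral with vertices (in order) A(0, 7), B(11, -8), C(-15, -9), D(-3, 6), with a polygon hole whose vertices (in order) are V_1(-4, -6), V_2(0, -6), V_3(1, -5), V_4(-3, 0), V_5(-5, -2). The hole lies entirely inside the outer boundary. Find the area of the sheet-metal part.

195.5

Outer boundary:
Apply the surveyor's formula: 2A = Σ (x_i·y_{i+1} − x_{i+1}·y_i), indices taken mod 4.
Σ = (-77) + (-219) + (-117) + (-21) = -434
Area = |Σ|/2 = 217.
Hole:
Apply the shoelace (surveyor's) formula: 2A = Σ (x_i·y_{i+1} − x_{i+1}·y_i), indices taken mod 5.
Σ = (24) + (6) + (-15) + (6) + (22) = 43
Area = |Σ|/2 = 21.5.
Net area = 217 − 21.5 = 195.5.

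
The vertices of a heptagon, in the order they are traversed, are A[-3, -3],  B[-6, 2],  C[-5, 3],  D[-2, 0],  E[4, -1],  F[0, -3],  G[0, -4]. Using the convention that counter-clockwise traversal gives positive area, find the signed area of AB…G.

Apply the shoelace formula: 2A = Σ (x_i·y_{i+1} − x_{i+1}·y_i), indices taken mod 7.
Σ = (-24) + (-8) + (6) + (2) + (-12) + (0) + (-12) = -48
Signed area = Σ/2 = -24 (negative ⇒ clockwise traversal).

-24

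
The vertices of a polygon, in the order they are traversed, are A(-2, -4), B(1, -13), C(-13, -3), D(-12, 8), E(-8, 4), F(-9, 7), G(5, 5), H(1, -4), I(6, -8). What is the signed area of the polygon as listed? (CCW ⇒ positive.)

Apply Gauss's area formula: 2A = Σ (x_i·y_{i+1} − x_{i+1}·y_i), indices taken mod 9.
Σ = (30) + (-172) + (-140) + (16) + (-20) + (-80) + (-25) + (16) + (-40) = -415
Signed area = Σ/2 = -207.5 (negative ⇒ clockwise traversal).

-207.5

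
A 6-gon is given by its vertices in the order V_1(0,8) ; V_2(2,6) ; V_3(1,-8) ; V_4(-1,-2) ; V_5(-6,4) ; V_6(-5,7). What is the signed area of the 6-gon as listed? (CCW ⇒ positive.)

Apply the surveyor's formula: 2A = Σ (x_i·y_{i+1} − x_{i+1}·y_i), indices taken mod 6.
Σ = (-16) + (-22) + (-10) + (-16) + (-22) + (-40) = -126
Signed area = Σ/2 = -63 (negative ⇒ clockwise traversal).

-63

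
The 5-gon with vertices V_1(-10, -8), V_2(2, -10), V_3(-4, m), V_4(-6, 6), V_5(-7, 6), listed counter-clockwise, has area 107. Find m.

The doubled signed area Σ (x_i y_{i+1} − x_{i+1} y_i) is linear in m.
With m=0 it equals 174; the coefficient of m is 8 (from the two edges through V_3).
So 8·m + 174 = 2·107 = 214 ⇒ m = 5.

5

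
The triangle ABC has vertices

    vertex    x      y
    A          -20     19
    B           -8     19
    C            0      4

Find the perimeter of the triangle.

|AB| = √((12)² + (0)²) = √144 = 12
|BC| = √((8)² + (-15)²) = √289 = 17
|CA| = √((-20)² + (15)²) = √625 = 25
Perimeter = 12 + 17 + 25 = 54.

54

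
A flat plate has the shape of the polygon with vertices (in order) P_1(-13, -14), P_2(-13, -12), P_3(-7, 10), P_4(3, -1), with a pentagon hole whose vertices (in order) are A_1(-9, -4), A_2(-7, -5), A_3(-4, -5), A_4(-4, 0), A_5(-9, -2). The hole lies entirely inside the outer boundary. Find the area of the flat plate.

Outer boundary:
Σ = (-26) + (-214) + (-23) + (-55) = -318
Area = |Σ|/2 = 159.
Hole:
Cross-terms: 17, 15, -20, 8, 18  ⇒  Σ = 38
Area = |Σ|/2 = 19.
Net area = 159 − 19 = 140.

140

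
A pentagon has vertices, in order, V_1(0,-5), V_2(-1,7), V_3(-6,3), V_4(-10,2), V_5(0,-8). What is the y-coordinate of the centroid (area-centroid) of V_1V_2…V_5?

-5/198

Apply the shoelace (surveyor's) formula. First the cross-terms c_i = x_i·y_{i+1} − x_{i+1}·y_i:
  -5, 39, 18, 80, 0  ⇒  2A = 132, A = 66.
Then Σ (y_i + y_{i+1})·c_i = -10, so ȳ = -10 / (6·66) = -5/198.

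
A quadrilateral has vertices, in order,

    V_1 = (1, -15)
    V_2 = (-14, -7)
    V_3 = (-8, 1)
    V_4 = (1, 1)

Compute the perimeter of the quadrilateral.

|V_1V_2| = √((-15)² + (8)²) = √289 = 17
|V_2V_3| = √((6)² + (8)²) = √100 = 10
|V_3V_4| = √((9)² + (0)²) = √81 = 9
|V_4V_1| = √((0)² + (-16)²) = √256 = 16
Perimeter = 17 + 10 + 9 + 16 = 52.

52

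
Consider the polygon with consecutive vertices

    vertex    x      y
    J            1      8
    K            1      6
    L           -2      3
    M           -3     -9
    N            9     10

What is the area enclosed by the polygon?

Cross-terms: -2, 15, 27, 51, 62  ⇒  Σ = 153
Area = |Σ|/2 = 76.5.

76.5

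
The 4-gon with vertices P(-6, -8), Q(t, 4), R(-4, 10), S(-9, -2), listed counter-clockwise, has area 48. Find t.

The doubled signed area Σ (x_i y_{i+1} − x_{i+1} y_i) is linear in t.
With t=0 it equals 150; the coefficient of t is 18 (from the two edges through Q).
So 18·t + 150 = 2·48 = 96 ⇒ t = -3.

-3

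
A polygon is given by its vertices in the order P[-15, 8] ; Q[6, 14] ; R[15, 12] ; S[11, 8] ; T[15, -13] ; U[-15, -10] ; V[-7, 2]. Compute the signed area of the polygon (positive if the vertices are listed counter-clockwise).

Apply the shoelace (surveyor's) formula: 2A = Σ (x_i·y_{i+1} − x_{i+1}·y_i), indices taken mod 7.
Σ = (-258) + (-138) + (-12) + (-263) + (-345) + (-100) + (-26) = -1142
Signed area = Σ/2 = -571 (negative ⇒ clockwise traversal).

-571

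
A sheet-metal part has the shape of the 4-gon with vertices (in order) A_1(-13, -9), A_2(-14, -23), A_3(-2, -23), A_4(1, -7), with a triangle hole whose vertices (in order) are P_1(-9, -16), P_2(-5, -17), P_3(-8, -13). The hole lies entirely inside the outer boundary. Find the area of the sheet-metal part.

Outer boundary:
Apply the surveyor's formula: 2A = Σ (x_i·y_{i+1} − x_{i+1}·y_i), indices taken mod 4.
Cross-terms: 173, 276, 37, -100  ⇒  Σ = 386
Area = |Σ|/2 = 193.
Hole:
Cross-terms: 73, -71, 11  ⇒  Σ = 13
Area = |Σ|/2 = 6.5.
Net area = 193 − 6.5 = 186.5.

186.5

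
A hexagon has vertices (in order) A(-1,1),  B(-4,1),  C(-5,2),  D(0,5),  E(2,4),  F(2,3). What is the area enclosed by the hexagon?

16

A→B: (-1)(1) − (-4)(1) = 3
B→C: (-4)(2) − (-5)(1) = -3
C→D: (-5)(5) − (0)(2) = -25
D→E: (0)(4) − (2)(5) = -10
E→F: (2)(3) − (2)(4) = -2
F→A: (2)(1) − (-1)(3) = 5
Σ = -32
Area = |Σ|/2 = 16.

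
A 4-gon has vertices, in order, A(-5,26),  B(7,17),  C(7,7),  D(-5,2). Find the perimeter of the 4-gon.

62

|AB| = √((12)² + (-9)²) = √225 = 15
|BC| = √((0)² + (-10)²) = √100 = 10
|CD| = √((-12)² + (-5)²) = √169 = 13
|DA| = √((0)² + (24)²) = √576 = 24
Perimeter = 15 + 10 + 13 + 24 = 62.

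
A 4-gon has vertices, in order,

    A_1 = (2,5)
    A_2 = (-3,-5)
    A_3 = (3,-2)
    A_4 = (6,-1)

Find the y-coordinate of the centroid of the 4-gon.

Apply the shoelace (surveyor's) formula. First the cross-terms c_i = x_i·y_{i+1} − x_{i+1}·y_i:
  5, 21, 9, 32  ⇒  2A = 67, A = 33.5.
Then Σ (y_i + y_{i+1})·c_i = -46, so ȳ = -46 / (6·33.5) = -46/201.

-46/201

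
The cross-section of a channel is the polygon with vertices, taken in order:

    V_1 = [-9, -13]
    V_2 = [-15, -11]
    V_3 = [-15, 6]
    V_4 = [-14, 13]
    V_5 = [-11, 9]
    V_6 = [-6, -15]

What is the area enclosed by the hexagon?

Σ = (-96) + (-255) + (-111) + (17) + (219) + (-57) = -283
Area = |Σ|/2 = 141.5.

141.5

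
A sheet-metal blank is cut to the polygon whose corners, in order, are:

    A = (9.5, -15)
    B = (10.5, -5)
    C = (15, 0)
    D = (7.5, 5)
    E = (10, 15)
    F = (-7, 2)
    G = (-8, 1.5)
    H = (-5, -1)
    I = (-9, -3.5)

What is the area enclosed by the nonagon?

322.625

Cross-terms: 110, 75, 75, 62.5, 125, 5.5, 15.5, 8.5, 168.25  ⇒  Σ = 645.25
Area = |Σ|/2 = 322.625.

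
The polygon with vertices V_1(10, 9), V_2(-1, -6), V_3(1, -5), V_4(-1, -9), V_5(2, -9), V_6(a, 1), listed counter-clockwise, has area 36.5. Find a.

6

The doubled signed area Σ (x_i y_{i+1} − x_{i+1} y_i) is linear in a.
With a=0 it equals -35; the coefficient of a is 18 (from the two edges through V_6).
So 18·a + -35 = 2·36.5 = 73 ⇒ a = 6.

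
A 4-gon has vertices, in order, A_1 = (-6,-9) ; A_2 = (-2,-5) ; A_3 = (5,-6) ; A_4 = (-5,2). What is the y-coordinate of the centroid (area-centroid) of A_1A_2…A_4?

Apply the shoelace (surveyor's) formula. First the cross-terms c_i = x_i·y_{i+1} − x_{i+1}·y_i:
  12, 37, -20, 57  ⇒  2A = 86, A = 43.
Then Σ (y_i + y_{i+1})·c_i = -894, so ȳ = -894 / (6·43) = -149/43.

-149/43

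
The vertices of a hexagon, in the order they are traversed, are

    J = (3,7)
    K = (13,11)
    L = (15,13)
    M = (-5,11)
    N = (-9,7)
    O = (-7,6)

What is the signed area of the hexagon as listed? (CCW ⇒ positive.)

84

Apply the shoelace formula: 2A = Σ (x_i·y_{i+1} − x_{i+1}·y_i), indices taken mod 6.
J→K: (3)(11) − (13)(7) = -58
K→L: (13)(13) − (15)(11) = 4
L→M: (15)(11) − (-5)(13) = 230
M→N: (-5)(7) − (-9)(11) = 64
N→O: (-9)(6) − (-7)(7) = -5
O→J: (-7)(7) − (3)(6) = -67
Σ = 168
Signed area = Σ/2 = 84 (positive ⇒ counter-clockwise traversal).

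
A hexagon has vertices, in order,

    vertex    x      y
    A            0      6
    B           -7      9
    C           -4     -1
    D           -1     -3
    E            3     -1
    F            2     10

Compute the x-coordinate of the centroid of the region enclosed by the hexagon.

-103/75

Apply the surveyor's formula. First the cross-terms c_i = x_i·y_{i+1} − x_{i+1}·y_i:
  42, 43, 11, 10, 32, 12  ⇒  2A = 150, A = 75.
Then Σ (x_i + x_{i+1})·c_i = -618, so x̄ = -618 / (6·75) = -103/75.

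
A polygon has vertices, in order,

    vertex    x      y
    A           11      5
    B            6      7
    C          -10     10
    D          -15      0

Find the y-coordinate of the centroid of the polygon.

557/108

Apply the shoelace formula. First the cross-terms c_i = x_i·y_{i+1} − x_{i+1}·y_i:
  47, 130, 150, -75  ⇒  2A = 252, A = 126.
Then Σ (y_i + y_{i+1})·c_i = 3899, so ȳ = 3899 / (6·126) = 557/108.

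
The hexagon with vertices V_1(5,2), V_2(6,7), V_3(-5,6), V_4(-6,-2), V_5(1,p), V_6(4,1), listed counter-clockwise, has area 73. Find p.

0

The doubled signed area Σ (x_i y_{i+1} − x_{i+1} y_i) is linear in p.
With p=0 it equals 146; the coefficient of p is -10 (from the two edges through V_5).
So -10·p + 146 = 2·73 = 146 ⇒ p = 0.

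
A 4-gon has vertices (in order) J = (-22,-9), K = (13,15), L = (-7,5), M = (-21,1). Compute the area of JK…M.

133

Cross-terms: -213, 170, 98, 211  ⇒  Σ = 266
Area = |Σ|/2 = 133.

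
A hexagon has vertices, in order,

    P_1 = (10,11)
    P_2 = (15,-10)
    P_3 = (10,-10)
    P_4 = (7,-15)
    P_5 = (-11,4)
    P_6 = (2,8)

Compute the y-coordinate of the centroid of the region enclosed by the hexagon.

Apply the shoelace formula. First the cross-terms c_i = x_i·y_{i+1} − x_{i+1}·y_i:
  -265, -50, -80, -137, -96, -58  ⇒  2A = -686, A = -343.
Then Σ (y_i + y_{i+1})·c_i = 1988, so ȳ = 1988 / (6·(-343)) = -142/147.

-142/147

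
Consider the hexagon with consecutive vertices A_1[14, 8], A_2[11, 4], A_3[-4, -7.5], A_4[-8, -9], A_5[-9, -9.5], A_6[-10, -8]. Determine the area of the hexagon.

Apply the shoelace formula: 2A = Σ (x_i·y_{i+1} − x_{i+1}·y_i), indices taken mod 6.
Σ = (-32) + (-66.5) + (-24) + (-5) + (-23) + (32) = -118.5
Area = |Σ|/2 = 59.25.

59.25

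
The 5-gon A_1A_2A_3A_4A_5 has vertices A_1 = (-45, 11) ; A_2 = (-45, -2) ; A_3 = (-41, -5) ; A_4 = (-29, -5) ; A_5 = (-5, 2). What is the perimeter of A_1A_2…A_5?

|A_1A_2| = √((0)² + (-13)²) = √169 = 13
|A_2A_3| = √((4)² + (-3)²) = √25 = 5
|A_3A_4| = √((12)² + (0)²) = √144 = 12
|A_4A_5| = √((24)² + (7)²) = √625 = 25
|A_5A_1| = √((-40)² + (9)²) = √1681 = 41
Perimeter = 13 + 5 + 12 + 25 + 41 = 96.

96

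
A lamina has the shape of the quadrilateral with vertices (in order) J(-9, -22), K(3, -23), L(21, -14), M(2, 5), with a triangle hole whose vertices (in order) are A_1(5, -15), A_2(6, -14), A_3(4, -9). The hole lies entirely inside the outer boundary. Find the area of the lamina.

Outer boundary:
Apply Gauss's area formula: 2A = Σ (x_i·y_{i+1} − x_{i+1}·y_i), indices taken mod 4.
J→K: (-9)(-23) − (3)(-22) = 273
K→L: (3)(-14) − (21)(-23) = 441
L→M: (21)(5) − (2)(-14) = 133
M→J: (2)(-22) − (-9)(5) = 1
Σ = 848
Area = |Σ|/2 = 424.
Hole:
Apply the shoelace (surveyor's) formula: 2A = Σ (x_i·y_{i+1} − x_{i+1}·y_i), indices taken mod 3.
Cross-terms: 20, 2, -15  ⇒  Σ = 7
Area = |Σ|/2 = 3.5.
Net area = 424 − 3.5 = 420.5.

420.5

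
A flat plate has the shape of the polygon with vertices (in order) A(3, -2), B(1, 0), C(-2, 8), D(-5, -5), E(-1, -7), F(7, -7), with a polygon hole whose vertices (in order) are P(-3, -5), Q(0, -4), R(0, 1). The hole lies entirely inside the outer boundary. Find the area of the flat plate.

Outer boundary:
Σ = (2) + (8) + (50) + (30) + (56) + (7) = 153
Area = |Σ|/2 = 76.5.
Hole:
Cross-terms: 12, 0, 3  ⇒  Σ = 15
Area = |Σ|/2 = 7.5.
Net area = 76.5 − 7.5 = 69.

69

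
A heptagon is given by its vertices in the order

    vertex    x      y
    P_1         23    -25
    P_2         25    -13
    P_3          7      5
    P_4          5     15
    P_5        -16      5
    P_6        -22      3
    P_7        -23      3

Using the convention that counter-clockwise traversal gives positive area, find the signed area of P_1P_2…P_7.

729

Apply the shoelace (surveyor's) formula: 2A = Σ (x_i·y_{i+1} − x_{i+1}·y_i), indices taken mod 7.
P_1→P_2: (23)(-13) − (25)(-25) = 326
P_2→P_3: (25)(5) − (7)(-13) = 216
P_3→P_4: (7)(15) − (5)(5) = 80
P_4→P_5: (5)(5) − (-16)(15) = 265
P_5→P_6: (-16)(3) − (-22)(5) = 62
P_6→P_7: (-22)(3) − (-23)(3) = 3
P_7→P_1: (-23)(-25) − (23)(3) = 506
Σ = 1458
Signed area = Σ/2 = 729 (positive ⇒ counter-clockwise traversal).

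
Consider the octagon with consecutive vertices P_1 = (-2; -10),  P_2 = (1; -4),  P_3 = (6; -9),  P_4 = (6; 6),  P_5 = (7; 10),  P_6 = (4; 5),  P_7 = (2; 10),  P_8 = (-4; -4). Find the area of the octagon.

115

P_1→P_2: (-2)(-4) − (1)(-10) = 18
P_2→P_3: (1)(-9) − (6)(-4) = 15
P_3→P_4: (6)(6) − (6)(-9) = 90
P_4→P_5: (6)(10) − (7)(6) = 18
P_5→P_6: (7)(5) − (4)(10) = -5
P_6→P_7: (4)(10) − (2)(5) = 30
P_7→P_8: (2)(-4) − (-4)(10) = 32
P_8→P_1: (-4)(-10) − (-2)(-4) = 32
Σ = 230
Area = |Σ|/2 = 115.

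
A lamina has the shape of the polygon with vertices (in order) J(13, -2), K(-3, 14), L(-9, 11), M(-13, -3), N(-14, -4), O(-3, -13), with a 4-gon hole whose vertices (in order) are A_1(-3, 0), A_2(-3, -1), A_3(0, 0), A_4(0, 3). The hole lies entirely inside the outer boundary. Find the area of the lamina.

Outer boundary:
J→K: (13)(14) − (-3)(-2) = 176
K→L: (-3)(11) − (-9)(14) = 93
L→M: (-9)(-3) − (-13)(11) = 170
M→N: (-13)(-4) − (-14)(-3) = 10
N→O: (-14)(-13) − (-3)(-4) = 170
O→J: (-3)(-2) − (13)(-13) = 175
Σ = 794
Area = |Σ|/2 = 397.
Hole:
Apply the shoelace (surveyor's) formula: 2A = Σ (x_i·y_{i+1} − x_{i+1}·y_i), indices taken mod 4.
Σ = (3) + (0) + (0) + (9) = 12
Area = |Σ|/2 = 6.
Net area = 397 − 6 = 391.

391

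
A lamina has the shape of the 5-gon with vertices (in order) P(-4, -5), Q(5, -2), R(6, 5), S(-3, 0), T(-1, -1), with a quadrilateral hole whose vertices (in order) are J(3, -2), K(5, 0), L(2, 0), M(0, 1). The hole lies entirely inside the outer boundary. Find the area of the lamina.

Outer boundary:
Apply the shoelace (surveyor's) formula: 2A = Σ (x_i·y_{i+1} − x_{i+1}·y_i), indices taken mod 5.
P→Q: (-4)(-2) − (5)(-5) = 33
Q→R: (5)(5) − (6)(-2) = 37
R→S: (6)(0) − (-3)(5) = 15
S→T: (-3)(-1) − (-1)(0) = 3
T→P: (-1)(-5) − (-4)(-1) = 1
Σ = 89
Area = |Σ|/2 = 44.5.
Hole:
Σ = (10) + (0) + (2) + (-3) = 9
Area = |Σ|/2 = 4.5.
Net area = 44.5 − 4.5 = 40.

40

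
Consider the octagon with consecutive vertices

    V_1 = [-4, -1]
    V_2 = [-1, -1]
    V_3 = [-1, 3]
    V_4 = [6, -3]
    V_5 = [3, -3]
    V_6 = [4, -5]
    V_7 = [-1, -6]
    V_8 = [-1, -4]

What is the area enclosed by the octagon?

Cross-terms: 3, -4, -15, -9, -3, -29, -2, -15  ⇒  Σ = -74
Area = |Σ|/2 = 37.

37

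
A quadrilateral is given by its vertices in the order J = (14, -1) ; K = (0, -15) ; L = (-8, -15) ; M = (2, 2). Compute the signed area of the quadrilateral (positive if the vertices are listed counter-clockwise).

Σ = (-210) + (-120) + (14) + (-30) = -346
Signed area = Σ/2 = -173 (negative ⇒ clockwise traversal).

-173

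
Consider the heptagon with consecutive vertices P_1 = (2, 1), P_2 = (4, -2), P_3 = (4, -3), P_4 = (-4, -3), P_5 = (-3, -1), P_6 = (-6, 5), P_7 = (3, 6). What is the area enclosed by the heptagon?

61

Apply the surveyor's formula: 2A = Σ (x_i·y_{i+1} − x_{i+1}·y_i), indices taken mod 7.
Σ = (-8) + (-4) + (-24) + (-5) + (-21) + (-51) + (-9) = -122
Area = |Σ|/2 = 61.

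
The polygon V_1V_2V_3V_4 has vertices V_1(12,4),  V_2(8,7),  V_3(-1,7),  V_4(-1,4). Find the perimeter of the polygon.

|V_1V_2| = √((-4)² + (3)²) = √25 = 5
|V_2V_3| = √((-9)² + (0)²) = √81 = 9
|V_3V_4| = √((0)² + (-3)²) = √9 = 3
|V_4V_1| = √((13)² + (0)²) = √169 = 13
Perimeter = 5 + 9 + 3 + 13 = 30.

30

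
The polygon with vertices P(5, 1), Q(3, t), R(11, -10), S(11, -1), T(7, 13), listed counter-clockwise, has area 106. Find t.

The doubled signed area Σ (x_i y_{i+1} − x_{i+1} y_i) is linear in t.
With t=0 it equals 158; the coefficient of t is -6 (from the two edges through Q).
So -6·t + 158 = 2·106 = 212 ⇒ t = -9.

-9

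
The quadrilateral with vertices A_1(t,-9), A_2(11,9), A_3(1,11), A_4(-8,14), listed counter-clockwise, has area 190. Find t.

Write out the shoelace sum; only the two edges meeting at A_1 involve t:
2·Area = [((-8)·(-9) − t·14) + (t·9 − 11·(-9))] + 214
       = -5·t + 385 = 380
⇒ t = 1.

1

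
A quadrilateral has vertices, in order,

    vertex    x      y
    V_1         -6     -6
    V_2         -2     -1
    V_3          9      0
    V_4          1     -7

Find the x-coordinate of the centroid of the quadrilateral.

31/36

Apply the shoelace formula. First the cross-terms c_i = x_i·y_{i+1} − x_{i+1}·y_i:
  -6, 9, -63, -48  ⇒  2A = -108, A = -54.
Then Σ (x_i + x_{i+1})·c_i = -279, so x̄ = -279 / (6·(-54)) = 31/36.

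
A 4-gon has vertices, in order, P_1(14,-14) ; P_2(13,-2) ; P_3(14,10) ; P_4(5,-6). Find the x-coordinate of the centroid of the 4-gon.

Apply the shoelace formula. First the cross-terms c_i = x_i·y_{i+1} − x_{i+1}·y_i:
  154, 158, -134, 14  ⇒  2A = 192, A = 96.
Then Σ (x_i + x_{i+1})·c_i = 6144, so x̄ = 6144 / (6·96) = 32/3.

32/3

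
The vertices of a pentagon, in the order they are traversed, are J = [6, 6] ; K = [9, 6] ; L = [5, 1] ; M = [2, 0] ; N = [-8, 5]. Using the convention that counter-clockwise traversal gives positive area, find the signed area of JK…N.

Apply the shoelace (surveyor's) formula: 2A = Σ (x_i·y_{i+1} − x_{i+1}·y_i), indices taken mod 5.
Cross-terms: -18, -21, -2, 10, -78  ⇒  Σ = -109
Signed area = Σ/2 = -54.5 (negative ⇒ clockwise traversal).

-54.5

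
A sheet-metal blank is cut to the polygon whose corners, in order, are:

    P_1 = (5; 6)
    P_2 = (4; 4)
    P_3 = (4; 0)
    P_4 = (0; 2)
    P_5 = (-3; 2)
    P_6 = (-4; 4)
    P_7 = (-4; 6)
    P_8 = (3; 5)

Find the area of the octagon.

31.5

Apply the surveyor's formula: 2A = Σ (x_i·y_{i+1} − x_{i+1}·y_i), indices taken mod 8.
Cross-terms: -4, -16, 8, 6, -4, -8, -38, -7  ⇒  Σ = -63
Area = |Σ|/2 = 31.5.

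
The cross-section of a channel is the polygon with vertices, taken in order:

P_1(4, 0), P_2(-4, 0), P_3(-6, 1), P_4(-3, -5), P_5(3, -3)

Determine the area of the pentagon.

Apply the shoelace formula: 2A = Σ (x_i·y_{i+1} − x_{i+1}·y_i), indices taken mod 5.
Σ = (0) + (-4) + (33) + (24) + (12) = 65
Area = |Σ|/2 = 32.5.

32.5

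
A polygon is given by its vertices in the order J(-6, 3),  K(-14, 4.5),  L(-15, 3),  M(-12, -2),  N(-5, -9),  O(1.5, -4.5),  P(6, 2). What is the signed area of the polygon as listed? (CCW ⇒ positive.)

150.25

Σ = (15) + (25.5) + (66) + (98) + (36) + (30) + (30) = 300.5
Signed area = Σ/2 = 150.25 (positive ⇒ counter-clockwise traversal).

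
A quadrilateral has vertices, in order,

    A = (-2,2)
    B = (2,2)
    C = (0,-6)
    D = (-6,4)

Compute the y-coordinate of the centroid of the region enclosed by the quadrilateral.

-16/45

Apply Gauss's area formula. First the cross-terms c_i = x_i·y_{i+1} − x_{i+1}·y_i:
  -8, -12, -36, -4  ⇒  2A = -60, A = -30.
Then Σ (y_i + y_{i+1})·c_i = 64, so ȳ = 64 / (6·(-30)) = -16/45.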